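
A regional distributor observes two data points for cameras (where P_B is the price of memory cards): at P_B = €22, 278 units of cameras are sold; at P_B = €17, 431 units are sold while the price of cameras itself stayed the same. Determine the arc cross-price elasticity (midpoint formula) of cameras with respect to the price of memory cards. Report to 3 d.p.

-1.683

ΔQ_A = 431 − 278 = 153; ΔP_B = 17 − 22 = -5.
Midpoints: Q̄_A = 354.5, P̄_B = 19.50.
ε = (ΔQ_A/Q̄_A)/(ΔP_B/P̄_B) = (153/354.5)/(-5/19.50) ≈ -1.683.
ε < 0: cameras and memory cards are complements.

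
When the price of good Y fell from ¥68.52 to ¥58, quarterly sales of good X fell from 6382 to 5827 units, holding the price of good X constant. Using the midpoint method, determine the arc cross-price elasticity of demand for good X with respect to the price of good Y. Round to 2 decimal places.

0.55

ΔQ_X = 5827 − 6382 = -555; ΔP_Y = 58 − 68.52 = -10.52.
Midpoints: Q̄_X = 6104.5, P̄_Y = 63.26.
ε = (ΔQ_X/Q̄_X)/(ΔP_Y/P̄_Y) = (-555/6104.5)/(-10.52/63.26) ≈ 0.55.
ε > 0: good X and good Y are substitutes.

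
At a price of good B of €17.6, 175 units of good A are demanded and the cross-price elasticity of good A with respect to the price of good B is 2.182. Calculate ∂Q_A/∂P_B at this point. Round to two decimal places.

21.70

ε = (∂Q_A/∂P_B)·(P_B/Q_A) ⇒ ∂Q_A/∂P_B = ε·Q_A/P_B = 2.182 × 175/17.6 ≈ 21.70.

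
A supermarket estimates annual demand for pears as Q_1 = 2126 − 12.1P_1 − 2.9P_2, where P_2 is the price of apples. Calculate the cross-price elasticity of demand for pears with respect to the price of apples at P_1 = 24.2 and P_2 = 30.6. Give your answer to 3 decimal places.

At P_1 = 24.2 and P_2 = 30.6: Q_1 = 1744.44.
∂Q_1/∂P_2 = -2.9.
ε = (∂Q_1/∂P_2)(P_2/Q_1) = -2.9 × (30.6/1744.44) ≈ -0.051.

-0.051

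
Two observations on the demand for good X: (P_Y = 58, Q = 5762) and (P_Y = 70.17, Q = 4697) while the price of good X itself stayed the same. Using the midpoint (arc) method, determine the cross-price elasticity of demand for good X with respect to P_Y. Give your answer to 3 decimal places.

ΔQ_X = 4697 − 5762 = -1065; ΔP_Y = 70.17 − 58 = 12.17.
Midpoints: Q̄_X = 5229.5, P̄_Y = 64.09.
ε = (ΔQ_X/Q̄_X)/(ΔP_Y/P̄_Y) = (-1065/5229.5)/(12.17/64.09) ≈ -1.072.

-1.072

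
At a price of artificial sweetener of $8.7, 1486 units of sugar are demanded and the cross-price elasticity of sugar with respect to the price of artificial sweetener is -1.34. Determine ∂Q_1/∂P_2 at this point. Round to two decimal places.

-228.88

ε = (∂Q_1/∂P_2)·(P_2/Q_1) ⇒ ∂Q_1/∂P_2 = ε·Q_1/P_2 = -1.34 × 1486/8.7 ≈ -228.88.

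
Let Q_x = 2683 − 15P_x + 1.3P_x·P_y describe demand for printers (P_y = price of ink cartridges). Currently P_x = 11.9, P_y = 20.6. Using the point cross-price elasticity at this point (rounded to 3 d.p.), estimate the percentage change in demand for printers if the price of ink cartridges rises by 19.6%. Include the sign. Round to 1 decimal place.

At P_x = 11.9, P_y = 20.6: Q_x = 2823.182.
∂Q_x/∂P_y = 1.3P_x = 15.4700.
ε = (∂Q_x/∂P_y)(P_y/Q_x) = 15.4700 × 20.6/2823.182 ≈ 0.113.
%ΔQ_x ≈ ε × %ΔP_y = 0.113 × (19.6%) = 2.2%.

2.2%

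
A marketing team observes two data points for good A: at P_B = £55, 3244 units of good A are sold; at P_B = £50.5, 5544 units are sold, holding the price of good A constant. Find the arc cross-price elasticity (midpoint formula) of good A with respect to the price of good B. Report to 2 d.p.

-6.14

ΔQ_A = 5544 − 3244 = 2300; ΔP_B = 50.5 − 55 = -4.5.
Midpoints: Q̄_A = 4394.0, P̄_B = 52.75.
ε = (ΔQ_A/Q̄_A)/(ΔP_B/P̄_B) = (2300/4394.0)/(-4.5/52.75) ≈ -6.14.
ε < 0: good A and good B are complements.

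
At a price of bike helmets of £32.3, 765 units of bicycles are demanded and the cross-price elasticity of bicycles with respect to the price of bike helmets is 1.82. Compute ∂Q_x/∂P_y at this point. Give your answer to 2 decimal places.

ε = (∂Q_x/∂P_y)·(P_y/Q_x) ⇒ ∂Q_x/∂P_y = ε·Q_x/P_y = 1.82 × 765/32.3 ≈ 43.11.

43.11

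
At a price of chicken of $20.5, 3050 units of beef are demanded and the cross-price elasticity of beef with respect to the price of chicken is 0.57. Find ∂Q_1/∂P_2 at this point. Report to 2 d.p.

ε = (∂Q_1/∂P_2)·(P_2/Q_1) ⇒ ∂Q_1/∂P_2 = ε·Q_1/P_2 = 0.57 × 3050/20.5 ≈ 84.80.

84.80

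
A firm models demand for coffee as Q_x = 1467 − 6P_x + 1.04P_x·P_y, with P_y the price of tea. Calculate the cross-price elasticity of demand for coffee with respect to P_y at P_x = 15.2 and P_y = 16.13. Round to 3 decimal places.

0.156

At P_x = 15.2 and P_y = 16.13: Q_x = 1630.783.
∂Q_x/∂P_y = 1.04P_x = 1.04(15.2) = 15.8080.
ε = (∂Q_x/∂P_y)(P_y/Q_x) = 15.8080 × (16.13/1630.783) ≈ 0.156.
ε > 0: substitutes.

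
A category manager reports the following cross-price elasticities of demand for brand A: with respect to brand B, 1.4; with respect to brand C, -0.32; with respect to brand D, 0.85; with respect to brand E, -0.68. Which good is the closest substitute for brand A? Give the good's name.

brand B

Substitutes have ε > 0. Among the positive values, 1.4 (brand B) is largest.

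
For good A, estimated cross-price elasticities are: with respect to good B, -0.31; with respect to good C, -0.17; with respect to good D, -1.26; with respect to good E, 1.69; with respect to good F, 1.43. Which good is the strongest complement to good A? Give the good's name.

Complements have ε < 0. The most negative value is -1.26 (good D).

good D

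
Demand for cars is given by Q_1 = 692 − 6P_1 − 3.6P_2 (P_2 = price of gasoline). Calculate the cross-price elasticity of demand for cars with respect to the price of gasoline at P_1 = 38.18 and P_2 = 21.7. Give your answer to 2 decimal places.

-0.20

At P_1 = 38.18 and P_2 = 21.7: Q_1 = 384.8.
∂Q_1/∂P_2 = -3.6.
ε = (∂Q_1/∂P_2)(P_2/Q_1) = -3.6 × (21.7/384.8) ≈ -0.20.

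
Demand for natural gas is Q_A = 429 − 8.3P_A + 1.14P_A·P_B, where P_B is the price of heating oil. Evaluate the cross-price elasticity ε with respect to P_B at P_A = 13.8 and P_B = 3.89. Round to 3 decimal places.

0.163

At P_A = 13.8 and P_B = 3.89: Q_A = 375.657.
∂Q_A/∂P_B = 1.14P_A = 1.14(13.8) = 15.7320.
ε = (∂Q_A/∂P_B)(P_B/Q_A) = 15.7320 × (3.89/375.657) ≈ 0.163.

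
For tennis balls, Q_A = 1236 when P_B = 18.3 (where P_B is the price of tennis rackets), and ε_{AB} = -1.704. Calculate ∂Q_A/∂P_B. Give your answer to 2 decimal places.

-115.09

ε = (∂Q_A/∂P_B)·(P_B/Q_A) ⇒ ∂Q_A/∂P_B = ε·Q_A/P_B = -1.704 × 1236/18.3 ≈ -115.09.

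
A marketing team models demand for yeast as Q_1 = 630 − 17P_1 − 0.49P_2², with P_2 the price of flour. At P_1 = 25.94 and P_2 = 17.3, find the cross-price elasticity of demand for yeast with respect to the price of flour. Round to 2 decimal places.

-6.92

At P_1 = 25.94 and P_2 = 17.3: Q_1 = 42.368.
∂Q_1/∂P_2 = -0.98P_2 = -0.98(17.3) = -16.9540.
ε = (∂Q_1/∂P_2)(P_2/Q_1) = -16.9540 × (17.3/42.368) ≈ -6.92.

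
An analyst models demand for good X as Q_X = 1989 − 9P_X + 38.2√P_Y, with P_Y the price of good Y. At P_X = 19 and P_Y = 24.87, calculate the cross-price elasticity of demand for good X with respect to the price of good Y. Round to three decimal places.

At P_X = 19 and P_Y = 24.87: Q_X = 2008.503.
∂Q_X/∂P_Y = 38.2/(2√P_Y) = 38.2/(2√24.87) = 3.8300.
ε = (∂Q_X/∂P_Y)(P_Y/Q_X) = 3.8300 × (24.87/2008.503) ≈ 0.047.
ε > 0: substitutes.

0.047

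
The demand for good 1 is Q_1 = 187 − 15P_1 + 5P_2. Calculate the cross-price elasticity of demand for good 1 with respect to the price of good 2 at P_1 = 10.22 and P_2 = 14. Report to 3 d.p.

At P_1 = 10.22 and P_2 = 14: Q_1 = 103.7.
∂Q_1/∂P_2 = 5.
ε = (∂Q_1/∂P_2)(P_2/Q_1) = 5 × (14/103.7) ≈ 0.675.

0.675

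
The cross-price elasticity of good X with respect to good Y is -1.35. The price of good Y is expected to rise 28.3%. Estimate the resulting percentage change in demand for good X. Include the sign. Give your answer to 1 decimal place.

%ΔQ ≈ ε × %ΔP of good Y = -1.35 × (28.3%) = -38.2%.
Demand for good X falls by about 38.2%.

-38.2%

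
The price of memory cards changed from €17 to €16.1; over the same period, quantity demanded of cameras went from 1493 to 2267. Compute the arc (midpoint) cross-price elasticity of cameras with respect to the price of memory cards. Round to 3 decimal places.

-7.571

ΔQ_A = 2267 − 1493 = 774; ΔP_B = 16.1 − 17 = -0.9.
Midpoints: Q̄_A = 1880.0, P̄_B = 16.55.
ε = (ΔQ_A/Q̄_A)/(ΔP_B/P̄_B) = (774/1880.0)/(-0.9/16.55) ≈ -7.571.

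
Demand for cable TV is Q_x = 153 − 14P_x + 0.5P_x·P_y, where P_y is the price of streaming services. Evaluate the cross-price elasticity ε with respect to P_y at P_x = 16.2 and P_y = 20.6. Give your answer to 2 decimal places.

At P_x = 16.2 and P_y = 20.6: Q_x = 93.06.
∂Q_x/∂P_y = 0.5P_x = 0.5(16.2) = 8.1000.
ε = (∂Q_x/∂P_y)(P_y/Q_x) = 8.1000 × (20.6/93.06) ≈ 1.79.

1.79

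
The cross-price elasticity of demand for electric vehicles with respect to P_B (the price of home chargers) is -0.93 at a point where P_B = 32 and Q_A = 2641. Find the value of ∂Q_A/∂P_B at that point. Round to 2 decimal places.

-76.75

ε = (∂Q_A/∂P_B)·(P_B/Q_A) ⇒ ∂Q_A/∂P_B = ε·Q_A/P_B = -0.93 × 2641/32 ≈ -76.75.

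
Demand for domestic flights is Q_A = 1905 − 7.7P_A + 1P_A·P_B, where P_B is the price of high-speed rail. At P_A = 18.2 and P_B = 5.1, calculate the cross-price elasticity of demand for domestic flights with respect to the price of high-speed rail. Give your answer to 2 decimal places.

0.05

At P_A = 18.2 and P_B = 5.1: Q_A = 1857.68.
∂Q_A/∂P_B = 1P_A = 1(18.2) = 18.2000.
ε = (∂Q_A/∂P_B)(P_B/Q_A) = 18.2000 × (5.1/1857.68) ≈ 0.05.
ε > 0: substitutes.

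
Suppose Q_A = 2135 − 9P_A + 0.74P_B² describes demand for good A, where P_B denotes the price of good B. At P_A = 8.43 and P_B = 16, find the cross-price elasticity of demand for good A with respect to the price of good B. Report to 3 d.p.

At P_A = 8.43 and P_B = 16: Q_A = 2248.57.
∂Q_A/∂P_B = 1.48P_B = 1.48(16) = 23.6800.
ε = (∂Q_A/∂P_B)(P_B/Q_A) = 23.6800 × (16/2248.57) ≈ 0.168.
ε > 0: substitutes.

0.168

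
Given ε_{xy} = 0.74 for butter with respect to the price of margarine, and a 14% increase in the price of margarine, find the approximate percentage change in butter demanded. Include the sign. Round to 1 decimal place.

10.4%

%ΔQ ≈ ε × %ΔP of margarine = 0.74 × (14%) = 10.4%.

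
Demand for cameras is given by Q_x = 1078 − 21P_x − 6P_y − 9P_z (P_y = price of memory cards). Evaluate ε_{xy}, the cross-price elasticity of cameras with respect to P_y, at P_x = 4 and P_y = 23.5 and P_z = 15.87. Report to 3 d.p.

At P_x = 4 and P_y = 23.5 and P_z = 15.87: Q_x = 710.17.
∂Q_x/∂P_y = -6.
ε = (∂Q_x/∂P_y)(P_y/Q_x) = -6 × (23.5/710.17) ≈ -0.199.

-0.199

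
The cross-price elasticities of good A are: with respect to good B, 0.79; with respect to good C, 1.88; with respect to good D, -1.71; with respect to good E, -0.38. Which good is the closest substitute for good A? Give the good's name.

Substitutes have ε > 0. Among the positive values, 1.88 (good C) is largest.

good C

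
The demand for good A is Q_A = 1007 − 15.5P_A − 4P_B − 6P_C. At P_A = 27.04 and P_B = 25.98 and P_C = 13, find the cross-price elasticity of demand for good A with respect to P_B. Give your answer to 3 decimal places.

At P_A = 27.04 and P_B = 25.98 and P_C = 13: Q_A = 405.96.
∂Q_A/∂P_B = -4.
ε = (∂Q_A/∂P_B)(P_B/Q_A) = -4 × (25.98/405.96) ≈ -0.256.

-0.256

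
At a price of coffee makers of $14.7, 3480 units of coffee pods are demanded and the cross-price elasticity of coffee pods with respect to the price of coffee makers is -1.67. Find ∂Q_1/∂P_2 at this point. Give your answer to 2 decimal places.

ε = (∂Q_1/∂P_2)·(P_2/Q_1) ⇒ ∂Q_1/∂P_2 = ε·Q_1/P_2 = -1.67 × 3480/14.7 ≈ -395.35.

-395.35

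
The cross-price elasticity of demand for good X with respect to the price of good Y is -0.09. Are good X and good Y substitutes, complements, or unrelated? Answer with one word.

complements

ε = -0.09 < 0, so a higher price of good Y lowers demand for good X: complements.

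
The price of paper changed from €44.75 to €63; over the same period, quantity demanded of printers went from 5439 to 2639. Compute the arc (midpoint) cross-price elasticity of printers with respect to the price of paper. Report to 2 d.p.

-2.05

ΔQ_A = 2639 − 5439 = -2800; ΔP_B = 63 − 44.75 = 18.25.
Midpoints: Q̄_A = 4039.0, P̄_B = 53.88.
ε = (ΔQ_A/Q̄_A)/(ΔP_B/P̄_B) = (-2800/4039.0)/(18.25/53.88) ≈ -2.05.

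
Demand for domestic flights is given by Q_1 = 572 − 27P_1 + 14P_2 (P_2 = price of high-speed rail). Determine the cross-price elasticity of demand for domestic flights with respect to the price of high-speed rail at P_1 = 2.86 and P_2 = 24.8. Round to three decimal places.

At P_1 = 2.86 and P_2 = 24.8: Q_1 = 841.98.
∂Q_1/∂P_2 = 14.
ε = (∂Q_1/∂P_2)(P_2/Q_1) = 14 × (24.8/841.98) ≈ 0.412.

0.412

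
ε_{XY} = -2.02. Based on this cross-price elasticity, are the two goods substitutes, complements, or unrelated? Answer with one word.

ε = -2.02 < 0, so a higher price of good Y lowers demand for good X: complements.

complements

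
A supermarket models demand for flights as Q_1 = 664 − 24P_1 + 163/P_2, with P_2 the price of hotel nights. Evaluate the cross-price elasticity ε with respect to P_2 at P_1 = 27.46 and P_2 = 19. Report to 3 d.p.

-0.634

At P_1 = 27.46 and P_2 = 19: Q_1 = 13.539.
∂Q_1/∂P_2 = −163/P_2² = -0.4515.
ε = (∂Q_1/∂P_2)(P_2/Q_1) = -0.4515 × (19/13.539) ≈ -0.634.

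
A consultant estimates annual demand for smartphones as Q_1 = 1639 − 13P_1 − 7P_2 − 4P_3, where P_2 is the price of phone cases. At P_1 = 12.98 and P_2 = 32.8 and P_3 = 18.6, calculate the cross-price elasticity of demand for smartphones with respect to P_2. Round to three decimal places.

At P_1 = 12.98 and P_2 = 32.8 and P_3 = 18.6: Q_1 = 1166.26.
∂Q_1/∂P_2 = -7.
ε = (∂Q_1/∂P_2)(P_2/Q_1) = -7 × (32.8/1166.26) ≈ -0.197.

-0.197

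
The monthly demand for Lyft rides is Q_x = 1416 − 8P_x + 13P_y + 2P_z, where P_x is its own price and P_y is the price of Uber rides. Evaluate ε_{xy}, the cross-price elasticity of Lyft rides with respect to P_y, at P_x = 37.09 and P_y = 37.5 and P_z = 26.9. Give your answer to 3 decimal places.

At P_x = 37.09 and P_y = 37.5 and P_z = 26.9: Q_x = 1660.58.
∂Q_x/∂P_y = 13.
ε = (∂Q_x/∂P_y)(P_y/Q_x) = 13 × (37.5/1660.58) ≈ 0.294.
Since ε > 0, Lyft rides and Uber rides are substitutes.

0.294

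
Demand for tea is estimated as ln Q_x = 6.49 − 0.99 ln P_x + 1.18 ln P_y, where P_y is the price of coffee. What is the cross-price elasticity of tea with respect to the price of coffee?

In a log-linear (constant-elasticity) demand function, the coefficient on ln P_y is the cross-price elasticity.
ε = 1.18. Positive, so tea and coffee are substitutes.

1.18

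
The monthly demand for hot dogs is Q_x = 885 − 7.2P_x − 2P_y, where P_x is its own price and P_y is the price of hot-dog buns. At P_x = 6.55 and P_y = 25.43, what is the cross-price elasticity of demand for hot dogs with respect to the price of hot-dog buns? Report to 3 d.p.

At P_x = 6.55 and P_y = 25.43: Q_x = 786.98.
∂Q_x/∂P_y = -2.
ε = (∂Q_x/∂P_y)(P_y/Q_x) = -2 × (25.43/786.98) ≈ -0.065.
Since ε < 0, hot dogs and hot-dog buns are complements.

-0.065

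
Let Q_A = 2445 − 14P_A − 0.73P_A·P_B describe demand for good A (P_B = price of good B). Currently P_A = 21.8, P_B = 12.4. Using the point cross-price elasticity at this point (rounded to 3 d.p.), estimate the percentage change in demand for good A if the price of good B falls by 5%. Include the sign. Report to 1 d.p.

0.5%

At P_A = 21.8, P_B = 12.4: Q_A = 1942.466.
∂Q_A/∂P_B = -0.73P_A = -15.9140.
ε = (∂Q_A/∂P_B)(P_B/Q_A) = -15.9140 × 12.4/1942.466 ≈ -0.102.
%ΔQ_A ≈ ε × %ΔP_B = -0.102 × (-5%) = 0.5%.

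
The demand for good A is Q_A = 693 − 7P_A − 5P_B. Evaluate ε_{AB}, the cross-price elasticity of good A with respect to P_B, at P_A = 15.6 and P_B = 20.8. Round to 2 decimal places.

At P_A = 15.6 and P_B = 20.8: Q_A = 479.8.
∂Q_A/∂P_B = -5.
ε = (∂Q_A/∂P_B)(P_B/Q_A) = -5 × (20.8/479.8) ≈ -0.22.

-0.22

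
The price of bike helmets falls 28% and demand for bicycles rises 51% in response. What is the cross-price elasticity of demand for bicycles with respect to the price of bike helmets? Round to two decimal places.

ε = (%ΔQ of bicycles) / (%ΔP of bike helmets) = (51%) / (-28%) ≈ -1.82.
Negative cross-price elasticity: complements.

-1.82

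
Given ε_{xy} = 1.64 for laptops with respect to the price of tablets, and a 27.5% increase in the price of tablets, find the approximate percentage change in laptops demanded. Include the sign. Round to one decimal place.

%ΔQ ≈ ε × %ΔP of tablets = 1.64 × (27.5%) = 45.1%.
Demand for laptops rises by about 45.1%.

45.1%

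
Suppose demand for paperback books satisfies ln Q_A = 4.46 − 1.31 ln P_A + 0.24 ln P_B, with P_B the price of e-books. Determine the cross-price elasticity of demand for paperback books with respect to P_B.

In a log-linear (constant-elasticity) demand function, the coefficient on ln P_B is the cross-price elasticity.
ε = 0.24. Positive, so paperback books and e-books are substitutes.

0.24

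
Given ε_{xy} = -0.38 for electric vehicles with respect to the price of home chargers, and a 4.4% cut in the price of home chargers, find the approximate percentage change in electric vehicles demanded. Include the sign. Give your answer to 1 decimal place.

1.7%

%ΔQ ≈ ε × %ΔP of home chargers = -0.38 × (-4.4%) = 1.7%.
Demand for electric vehicles rises by about 1.7%.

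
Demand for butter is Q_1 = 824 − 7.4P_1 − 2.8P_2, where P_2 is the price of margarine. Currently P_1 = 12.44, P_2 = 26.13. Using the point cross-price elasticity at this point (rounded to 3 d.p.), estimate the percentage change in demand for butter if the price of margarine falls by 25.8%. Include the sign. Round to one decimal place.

At P_1 = 12.44, P_2 = 26.13: Q_1 = 658.78.
∂Q_1/∂P_2 = -2.8.
ε = (∂Q_1/∂P_2)(P_2/Q_1) = -2.8000 × 26.13/658.78 ≈ -0.111.
%ΔQ_1 ≈ ε × %ΔP_2 = -0.111 × (-25.8%) = 2.9%.

2.9%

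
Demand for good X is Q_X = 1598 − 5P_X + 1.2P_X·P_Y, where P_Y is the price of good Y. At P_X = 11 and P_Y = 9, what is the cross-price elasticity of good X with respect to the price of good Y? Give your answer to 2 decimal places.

0.07

At P_X = 11 and P_Y = 9: Q_X = 1661.8.
∂Q_X/∂P_Y = 1.2P_X = 1.2(11) = 13.2000.
ε = (∂Q_X/∂P_Y)(P_Y/Q_X) = 13.2000 × (9/1661.8) ≈ 0.07.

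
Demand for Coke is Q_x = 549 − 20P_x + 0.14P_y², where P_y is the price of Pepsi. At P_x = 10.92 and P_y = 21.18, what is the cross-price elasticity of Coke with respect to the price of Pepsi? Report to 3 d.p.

0.319

At P_x = 10.92 and P_y = 21.18: Q_x = 393.403.
∂Q_x/∂P_y = 0.28P_y = 0.28(21.18) = 5.9304.
ε = (∂Q_x/∂P_y)(P_y/Q_x) = 5.9304 × (21.18/393.403) ≈ 0.319.
ε > 0: substitutes.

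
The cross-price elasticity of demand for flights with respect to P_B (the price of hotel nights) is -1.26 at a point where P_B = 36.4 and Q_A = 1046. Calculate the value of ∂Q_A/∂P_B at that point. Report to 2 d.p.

ε = (∂Q_A/∂P_B)·(P_B/Q_A) ⇒ ∂Q_A/∂P_B = ε·Q_A/P_B = -1.26 × 1046/36.4 ≈ -36.21.

-36.21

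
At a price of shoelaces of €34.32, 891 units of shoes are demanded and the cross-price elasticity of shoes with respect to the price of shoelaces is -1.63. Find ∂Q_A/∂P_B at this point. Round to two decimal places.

ε = (∂Q_A/∂P_B)·(P_B/Q_A) ⇒ ∂Q_A/∂P_B = ε·Q_A/P_B = -1.63 × 891/34.32 ≈ -42.32.

-42.32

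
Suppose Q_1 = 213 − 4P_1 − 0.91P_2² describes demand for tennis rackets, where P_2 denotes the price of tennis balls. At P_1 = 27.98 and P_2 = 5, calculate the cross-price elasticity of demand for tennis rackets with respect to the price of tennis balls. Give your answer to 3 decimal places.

At P_1 = 27.98 and P_2 = 5: Q_1 = 78.33.
∂Q_1/∂P_2 = -1.82P_2 = -1.82(5) = -9.1000.
ε = (∂Q_1/∂P_2)(P_2/Q_1) = -9.1000 × (5/78.33) ≈ -0.581.
ε < 0: complements.

-0.581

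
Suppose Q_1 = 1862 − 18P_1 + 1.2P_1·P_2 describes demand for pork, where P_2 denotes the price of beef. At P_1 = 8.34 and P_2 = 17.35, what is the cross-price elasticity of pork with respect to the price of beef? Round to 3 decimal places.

0.092

At P_1 = 8.34 and P_2 = 17.35: Q_1 = 1885.519.
∂Q_1/∂P_2 = 1.2P_1 = 1.2(8.34) = 10.0080.
ε = (∂Q_1/∂P_2)(P_2/Q_1) = 10.0080 × (17.35/1885.519) ≈ 0.092.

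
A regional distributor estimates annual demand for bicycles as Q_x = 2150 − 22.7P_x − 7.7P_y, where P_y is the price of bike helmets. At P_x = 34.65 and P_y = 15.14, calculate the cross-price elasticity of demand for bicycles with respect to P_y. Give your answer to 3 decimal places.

-0.093

At P_x = 34.65 and P_y = 15.14: Q_x = 1246.867.
∂Q_x/∂P_y = -7.7.
ε = (∂Q_x/∂P_y)(P_y/Q_x) = -7.7 × (15.14/1246.867) ≈ -0.093.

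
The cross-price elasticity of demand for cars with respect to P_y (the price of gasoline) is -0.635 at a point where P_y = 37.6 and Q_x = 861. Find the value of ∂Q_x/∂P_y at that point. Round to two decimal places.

-14.54

ε = (∂Q_x/∂P_y)·(P_y/Q_x) ⇒ ∂Q_x/∂P_y = ε·Q_x/P_y = -0.635 × 861/37.6 ≈ -14.54.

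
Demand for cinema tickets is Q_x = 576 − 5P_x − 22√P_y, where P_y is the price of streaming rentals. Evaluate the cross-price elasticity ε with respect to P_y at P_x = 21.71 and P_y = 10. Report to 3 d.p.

-0.087

At P_x = 21.71 and P_y = 10: Q_x = 397.880.
∂Q_x/∂P_y = -22/(2√P_y) = -22/(2√10) = -3.4785.
ε = (∂Q_x/∂P_y)(P_y/Q_x) = -3.4785 × (10/397.880) ≈ -0.087.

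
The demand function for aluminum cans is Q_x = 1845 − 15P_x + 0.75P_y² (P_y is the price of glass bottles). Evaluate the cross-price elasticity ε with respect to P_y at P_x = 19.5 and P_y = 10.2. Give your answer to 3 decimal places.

0.096

At P_x = 19.5 and P_y = 10.2: Q_x = 1630.53.
∂Q_x/∂P_y = 1.5P_y = 1.5(10.2) = 15.3000.
ε = (∂Q_x/∂P_y)(P_y/Q_x) = 15.3000 × (10.2/1630.53) ≈ 0.096.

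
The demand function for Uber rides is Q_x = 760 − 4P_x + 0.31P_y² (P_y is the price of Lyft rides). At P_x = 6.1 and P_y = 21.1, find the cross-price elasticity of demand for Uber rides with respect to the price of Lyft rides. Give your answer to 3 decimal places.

0.316

At P_x = 6.1 and P_y = 21.1: Q_x = 873.615.
∂Q_x/∂P_y = 0.62P_y = 0.62(21.1) = 13.0820.
ε = (∂Q_x/∂P_y)(P_y/Q_x) = 13.0820 × (21.1/873.615) ≈ 0.316.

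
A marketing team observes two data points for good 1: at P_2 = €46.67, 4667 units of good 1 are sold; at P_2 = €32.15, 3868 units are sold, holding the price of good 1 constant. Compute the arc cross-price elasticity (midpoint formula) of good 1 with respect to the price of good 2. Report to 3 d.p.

ΔQ_1 = 3868 − 4667 = -799; ΔP_2 = 32.15 − 46.67 = -14.52.
Midpoints: Q̄_1 = 4267.5, P̄_2 = 39.41.
ε = (ΔQ_1/Q̄_1)/(ΔP_2/P̄_2) = (-799/4267.5)/(-14.52/39.41) ≈ 0.508.
ε > 0: good 1 and good 2 are substitutes.

0.508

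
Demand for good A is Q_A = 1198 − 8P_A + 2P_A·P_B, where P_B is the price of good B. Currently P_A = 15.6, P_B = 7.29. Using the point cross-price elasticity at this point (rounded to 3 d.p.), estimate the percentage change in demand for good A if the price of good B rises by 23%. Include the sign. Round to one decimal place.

4.0%

At P_A = 15.6, P_B = 7.29: Q_A = 1300.648.
∂Q_A/∂P_B = 2P_A = 31.2000.
ε = (∂Q_A/∂P_B)(P_B/Q_A) = 31.2000 × 7.29/1300.648 ≈ 0.175.
%ΔQ_A ≈ ε × %ΔP_B = 0.175 × (23%) = 4.0%.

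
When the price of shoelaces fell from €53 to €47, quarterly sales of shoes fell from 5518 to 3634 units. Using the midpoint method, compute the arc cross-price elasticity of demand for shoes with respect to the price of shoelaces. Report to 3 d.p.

ΔQ_A = 3634 − 5518 = -1884; ΔP_B = 47 − 53 = -6.
Midpoints: Q̄_A = 4576.0, P̄_B = 50.00.
ε = (ΔQ_A/Q̄_A)/(ΔP_B/P̄_B) = (-1884/4576.0)/(-6/50.00) ≈ 3.431.
ε > 0: shoes and shoelaces are substitutes.

3.431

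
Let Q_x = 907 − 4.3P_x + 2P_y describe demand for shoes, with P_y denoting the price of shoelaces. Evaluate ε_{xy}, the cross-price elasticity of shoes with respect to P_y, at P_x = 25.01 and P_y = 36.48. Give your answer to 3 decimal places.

At P_x = 25.01 and P_y = 36.48: Q_x = 872.417.
∂Q_x/∂P_y = 2.
ε = (∂Q_x/∂P_y)(P_y/Q_x) = 2 × (36.48/872.417) ≈ 0.084.
Since ε > 0, shoes and shoelaces are substitutes.

0.084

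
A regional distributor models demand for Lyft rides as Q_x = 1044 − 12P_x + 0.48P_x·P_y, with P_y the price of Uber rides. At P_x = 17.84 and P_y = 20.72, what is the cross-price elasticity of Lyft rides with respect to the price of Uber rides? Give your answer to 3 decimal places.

At P_x = 17.84 and P_y = 20.72: Q_x = 1007.350.
∂Q_x/∂P_y = 0.48P_x = 0.48(17.84) = 8.5632.
ε = (∂Q_x/∂P_y)(P_y/Q_x) = 8.5632 × (20.72/1007.350) ≈ 0.176.
ε > 0: substitutes.

0.176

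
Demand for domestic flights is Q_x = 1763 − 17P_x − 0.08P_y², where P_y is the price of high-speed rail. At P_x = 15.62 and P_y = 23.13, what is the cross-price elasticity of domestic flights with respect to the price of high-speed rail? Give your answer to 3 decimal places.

At P_x = 15.62 and P_y = 23.13: Q_x = 1454.660.
∂Q_x/∂P_y = -0.16P_y = -0.16(23.13) = -3.7008.
ε = (∂Q_x/∂P_y)(P_y/Q_x) = -3.7008 × (23.13/1454.660) ≈ -0.059.
ε < 0: complements.

-0.059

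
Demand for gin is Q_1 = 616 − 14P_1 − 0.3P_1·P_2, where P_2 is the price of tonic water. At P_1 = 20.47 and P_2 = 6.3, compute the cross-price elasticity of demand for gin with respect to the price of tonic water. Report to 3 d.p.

At P_1 = 20.47 and P_2 = 6.3: Q_1 = 290.732.
∂Q_1/∂P_2 = -0.3P_1 = -0.3(20.47) = -6.1410.
ε = (∂Q_1/∂P_2)(P_2/Q_1) = -6.1410 × (6.3/290.732) ≈ -0.133.
ε < 0: complements.

-0.133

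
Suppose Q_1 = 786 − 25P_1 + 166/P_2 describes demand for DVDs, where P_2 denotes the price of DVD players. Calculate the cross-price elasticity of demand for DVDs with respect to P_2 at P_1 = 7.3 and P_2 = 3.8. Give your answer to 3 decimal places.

-0.067

At P_1 = 7.3 and P_2 = 3.8: Q_1 = 647.184.
∂Q_1/∂P_2 = −166/P_2² = -11.4958.
ε = (∂Q_1/∂P_2)(P_2/Q_1) = -11.4958 × (3.8/647.184) ≈ -0.067.
ε < 0: complements.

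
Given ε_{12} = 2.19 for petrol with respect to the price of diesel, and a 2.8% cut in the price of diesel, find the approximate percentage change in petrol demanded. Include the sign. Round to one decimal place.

-6.1%

%ΔQ ≈ ε × %ΔP of diesel = 2.19 × (-2.8%) = -6.1%.
Demand for petrol falls by about 6.1%.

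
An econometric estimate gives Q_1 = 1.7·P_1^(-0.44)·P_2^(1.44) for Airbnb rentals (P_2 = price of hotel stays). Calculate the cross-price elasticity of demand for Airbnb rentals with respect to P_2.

1.44

In a log-linear (constant-elasticity) demand function, the coefficient on the exponent of P_2 is the cross-price elasticity.
ε = 1.44. Positive, so Airbnb rentals and hotel stays are substitutes.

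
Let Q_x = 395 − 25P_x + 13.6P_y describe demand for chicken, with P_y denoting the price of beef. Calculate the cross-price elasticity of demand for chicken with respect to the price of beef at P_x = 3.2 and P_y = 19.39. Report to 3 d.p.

0.456

At P_x = 3.2 and P_y = 19.39: Q_x = 578.704.
∂Q_x/∂P_y = 13.6.
ε = (∂Q_x/∂P_y)(P_y/Q_x) = 13.6 × (19.39/578.704) ≈ 0.456.
Since ε > 0, chicken and beef are substitutes.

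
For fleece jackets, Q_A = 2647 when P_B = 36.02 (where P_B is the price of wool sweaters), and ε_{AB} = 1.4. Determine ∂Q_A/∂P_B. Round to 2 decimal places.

102.88

ε = (∂Q_A/∂P_B)·(P_B/Q_A) ⇒ ∂Q_A/∂P_B = ε·Q_A/P_B = 1.4 × 2647/36.02 ≈ 102.88.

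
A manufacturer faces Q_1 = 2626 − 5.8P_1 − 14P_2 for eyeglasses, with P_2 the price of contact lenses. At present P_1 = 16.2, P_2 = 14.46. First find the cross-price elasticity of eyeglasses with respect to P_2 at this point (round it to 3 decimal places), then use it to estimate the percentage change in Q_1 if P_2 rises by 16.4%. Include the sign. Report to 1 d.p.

-1.4%

At P_1 = 16.2, P_2 = 14.46: Q_1 = 2329.6.
∂Q_1/∂P_2 = -14.
ε = (∂Q_1/∂P_2)(P_2/Q_1) = -14.0000 × 14.46/2329.6 ≈ -0.087.
%ΔQ_1 ≈ ε × %ΔP_2 = -0.087 × (16.4%) = -1.4%.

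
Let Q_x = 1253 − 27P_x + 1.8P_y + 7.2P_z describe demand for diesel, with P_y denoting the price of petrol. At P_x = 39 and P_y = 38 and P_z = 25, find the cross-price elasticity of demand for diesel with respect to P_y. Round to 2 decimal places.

0.15

At P_x = 39 and P_y = 38 and P_z = 25: Q_x = 448.4.
∂Q_x/∂P_y = 1.8.
ε = (∂Q_x/∂P_y)(P_y/Q_x) = 1.8 × (38/448.4) ≈ 0.15.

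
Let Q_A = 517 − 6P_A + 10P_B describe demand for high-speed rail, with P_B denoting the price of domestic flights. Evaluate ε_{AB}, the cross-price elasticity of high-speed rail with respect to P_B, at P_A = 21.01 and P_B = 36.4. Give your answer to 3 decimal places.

At P_A = 21.01 and P_B = 36.4: Q_A = 754.94.
∂Q_A/∂P_B = 10.
ε = (∂Q_A/∂P_B)(P_B/Q_A) = 10 × (36.4/754.94) ≈ 0.482.
Since ε > 0, high-speed rail and domestic flights are substitutes.

0.482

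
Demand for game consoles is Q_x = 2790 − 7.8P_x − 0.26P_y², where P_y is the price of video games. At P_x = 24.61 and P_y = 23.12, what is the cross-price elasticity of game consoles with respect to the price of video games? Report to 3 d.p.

At P_x = 24.61 and P_y = 23.12: Q_x = 2459.063.
∂Q_x/∂P_y = -0.52P_y = -0.52(23.12) = -12.0224.
ε = (∂Q_x/∂P_y)(P_y/Q_x) = -12.0224 × (23.12/2459.063) ≈ -0.113.

-0.113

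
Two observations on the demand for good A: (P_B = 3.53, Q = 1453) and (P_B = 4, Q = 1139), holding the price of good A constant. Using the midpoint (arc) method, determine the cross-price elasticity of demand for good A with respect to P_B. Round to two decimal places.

-1.94

ΔQ_A = 1139 − 1453 = -314; ΔP_B = 4 − 3.53 = 0.47.
Midpoints: Q̄_A = 1296.0, P̄_B = 3.76.
ε = (ΔQ_A/Q̄_A)/(ΔP_B/P̄_B) = (-314/1296.0)/(0.47/3.76) ≈ -1.94.
ε < 0: good A and good B are complements.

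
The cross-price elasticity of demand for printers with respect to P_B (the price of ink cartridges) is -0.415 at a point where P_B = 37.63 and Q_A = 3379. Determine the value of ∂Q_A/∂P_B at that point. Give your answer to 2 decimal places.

ε = (∂Q_A/∂P_B)·(P_B/Q_A) ⇒ ∂Q_A/∂P_B = ε·Q_A/P_B = -0.415 × 3379/37.63 ≈ -37.27.

-37.27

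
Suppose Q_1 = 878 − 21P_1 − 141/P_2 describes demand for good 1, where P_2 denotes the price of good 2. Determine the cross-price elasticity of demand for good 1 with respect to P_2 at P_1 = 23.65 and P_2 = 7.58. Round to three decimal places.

0.051

At P_1 = 23.65 and P_2 = 7.58: Q_1 = 362.748.
∂Q_1/∂P_2 = 141/P_2² = 2.4540.
ε = (∂Q_1/∂P_2)(P_2/Q_1) = 2.4540 × (7.58/362.748) ≈ 0.051.
ε > 0: substitutes.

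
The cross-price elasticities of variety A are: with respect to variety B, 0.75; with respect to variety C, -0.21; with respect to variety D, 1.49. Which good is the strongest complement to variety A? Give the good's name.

variety C

Complements have ε < 0. The most negative value is -0.21 (variety C).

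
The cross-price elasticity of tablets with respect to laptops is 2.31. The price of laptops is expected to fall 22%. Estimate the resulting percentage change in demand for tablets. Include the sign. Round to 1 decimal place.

-50.8%

%ΔQ ≈ ε × %ΔP of laptops = 2.31 × (-22%) = -50.8%.
Demand for tablets falls by about 50.8%.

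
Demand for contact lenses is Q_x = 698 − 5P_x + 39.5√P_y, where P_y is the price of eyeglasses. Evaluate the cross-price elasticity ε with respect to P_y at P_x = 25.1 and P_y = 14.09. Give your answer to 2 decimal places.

0.10

At P_x = 25.1 and P_y = 14.09: Q_x = 720.770.
∂Q_x/∂P_y = 39.5/(2√P_y) = 39.5/(2√14.09) = 5.2615.
ε = (∂Q_x/∂P_y)(P_y/Q_x) = 5.2615 × (14.09/720.770) ≈ 0.10.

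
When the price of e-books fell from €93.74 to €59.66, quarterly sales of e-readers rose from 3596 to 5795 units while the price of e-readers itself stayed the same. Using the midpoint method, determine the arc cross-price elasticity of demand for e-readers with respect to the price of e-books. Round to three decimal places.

ΔQ_A = 5795 − 3596 = 2199; ΔP_B = 59.66 − 93.74 = -34.08.
Midpoints: Q̄_A = 4695.5, P̄_B = 76.70.
ε = (ΔQ_A/Q̄_A)/(ΔP_B/P̄_B) = (2199/4695.5)/(-34.08/76.70) ≈ -1.054.
ε < 0: e-readers and e-books are complements.

-1.054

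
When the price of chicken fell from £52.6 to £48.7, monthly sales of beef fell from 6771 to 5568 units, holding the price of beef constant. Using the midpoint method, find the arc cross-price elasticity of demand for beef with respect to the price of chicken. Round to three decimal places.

ΔQ_A = 5568 − 6771 = -1203; ΔP_B = 48.7 − 52.6 = -3.9.
Midpoints: Q̄_A = 6169.5, P̄_B = 50.65.
ε = (ΔQ_A/Q̄_A)/(ΔP_B/P̄_B) = (-1203/6169.5)/(-3.9/50.65) ≈ 2.532.

2.532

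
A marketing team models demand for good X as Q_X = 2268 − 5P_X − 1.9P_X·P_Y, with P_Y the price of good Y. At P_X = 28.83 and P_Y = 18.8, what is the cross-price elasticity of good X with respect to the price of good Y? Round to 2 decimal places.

-0.94

At P_X = 28.83 and P_Y = 18.8: Q_X = 1094.042.
∂Q_X/∂P_Y = -1.9P_X = -1.9(28.83) = -54.7770.
ε = (∂Q_X/∂P_Y)(P_Y/Q_X) = -54.7770 × (18.8/1094.042) ≈ -0.94.
ε < 0: complements.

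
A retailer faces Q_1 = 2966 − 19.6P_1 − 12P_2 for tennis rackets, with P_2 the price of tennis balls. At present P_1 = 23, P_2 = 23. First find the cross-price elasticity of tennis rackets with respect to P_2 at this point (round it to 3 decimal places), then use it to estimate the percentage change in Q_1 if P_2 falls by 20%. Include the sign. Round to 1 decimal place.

At P_1 = 23, P_2 = 23: Q_1 = 2239.2.
∂Q_1/∂P_2 = -12.
ε = (∂Q_1/∂P_2)(P_2/Q_1) = -12.0000 × 23/2239.2 ≈ -0.123.
%ΔQ_1 ≈ ε × %ΔP_2 = -0.123 × (-20%) = 2.5%.

2.5%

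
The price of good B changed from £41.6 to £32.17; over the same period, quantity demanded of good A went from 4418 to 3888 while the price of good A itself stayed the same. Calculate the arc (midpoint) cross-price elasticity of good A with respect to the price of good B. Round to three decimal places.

ΔQ_A = 3888 − 4418 = -530; ΔP_B = 32.17 − 41.6 = -9.43.
Midpoints: Q̄_A = 4153.0, P̄_B = 36.89.
ε = (ΔQ_A/Q̄_A)/(ΔP_B/P̄_B) = (-530/4153.0)/(-9.43/36.89) ≈ 0.499.
ε > 0: good A and good B are substitutes.

0.499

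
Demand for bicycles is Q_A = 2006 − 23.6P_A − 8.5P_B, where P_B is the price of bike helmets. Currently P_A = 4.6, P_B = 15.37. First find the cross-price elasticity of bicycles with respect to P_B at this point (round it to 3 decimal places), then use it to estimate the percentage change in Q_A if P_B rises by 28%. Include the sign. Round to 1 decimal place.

-2.1%

At P_A = 4.6, P_B = 15.37: Q_A = 1766.795.
∂Q_A/∂P_B = -8.5.
ε = (∂Q_A/∂P_B)(P_B/Q_A) = -8.5000 × 15.37/1766.795 ≈ -0.074.
%ΔQ_A ≈ ε × %ΔP_B = -0.074 × (28%) = -2.1%.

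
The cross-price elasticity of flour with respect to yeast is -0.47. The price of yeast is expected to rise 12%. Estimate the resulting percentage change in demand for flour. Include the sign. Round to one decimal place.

%ΔQ ≈ ε × %ΔP of yeast = -0.47 × (12%) = -5.6%.

-5.6%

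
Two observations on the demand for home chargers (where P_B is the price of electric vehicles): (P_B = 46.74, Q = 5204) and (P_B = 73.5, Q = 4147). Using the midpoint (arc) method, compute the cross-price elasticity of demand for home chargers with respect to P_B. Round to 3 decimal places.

-0.508

ΔQ_A = 4147 − 5204 = -1057; ΔP_B = 73.5 − 46.74 = 26.76.
Midpoints: Q̄_A = 4675.5, P̄_B = 60.12.
ε = (ΔQ_A/Q̄_A)/(ΔP_B/P̄_B) = (-1057/4675.5)/(26.76/60.12) ≈ -0.508.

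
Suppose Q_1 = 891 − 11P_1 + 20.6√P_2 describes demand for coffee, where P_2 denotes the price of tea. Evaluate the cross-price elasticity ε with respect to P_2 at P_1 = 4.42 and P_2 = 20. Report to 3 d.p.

At P_1 = 4.42 and P_2 = 20: Q_1 = 934.506.
∂Q_1/∂P_2 = 20.6/(2√P_2) = 20.6/(2√20) = 2.3032.
ε = (∂Q_1/∂P_2)(P_2/Q_1) = 2.3032 × (20/934.506) ≈ 0.049.

0.049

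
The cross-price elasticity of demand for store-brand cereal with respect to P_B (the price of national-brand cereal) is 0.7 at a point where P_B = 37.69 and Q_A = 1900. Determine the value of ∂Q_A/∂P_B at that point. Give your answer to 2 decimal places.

35.29

ε = (∂Q_A/∂P_B)·(P_B/Q_A) ⇒ ∂Q_A/∂P_B = ε·Q_A/P_B = 0.7 × 1900/37.69 ≈ 35.29.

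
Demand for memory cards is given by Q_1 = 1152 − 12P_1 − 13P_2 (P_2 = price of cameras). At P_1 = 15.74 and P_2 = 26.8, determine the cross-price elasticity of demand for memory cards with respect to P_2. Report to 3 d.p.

At P_1 = 15.74 and P_2 = 26.8: Q_1 = 614.72.
∂Q_1/∂P_2 = -13.
ε = (∂Q_1/∂P_2)(P_2/Q_1) = -13 × (26.8/614.72) ≈ -0.567.
Since ε < 0, memory cards and cameras are complements.

-0.567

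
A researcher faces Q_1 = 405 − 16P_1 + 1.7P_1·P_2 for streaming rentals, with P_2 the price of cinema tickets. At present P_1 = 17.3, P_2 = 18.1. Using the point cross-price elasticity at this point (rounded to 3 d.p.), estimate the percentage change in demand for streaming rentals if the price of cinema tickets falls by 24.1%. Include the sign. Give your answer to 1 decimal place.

At P_1 = 17.3, P_2 = 18.1: Q_1 = 660.521.
∂Q_1/∂P_2 = 1.7P_1 = 29.4100.
ε = (∂Q_1/∂P_2)(P_2/Q_1) = 29.4100 × 18.1/660.521 ≈ 0.806.
%ΔQ_1 ≈ ε × %ΔP_2 = 0.806 × (-24.1%) = -19.4%.

-19.4%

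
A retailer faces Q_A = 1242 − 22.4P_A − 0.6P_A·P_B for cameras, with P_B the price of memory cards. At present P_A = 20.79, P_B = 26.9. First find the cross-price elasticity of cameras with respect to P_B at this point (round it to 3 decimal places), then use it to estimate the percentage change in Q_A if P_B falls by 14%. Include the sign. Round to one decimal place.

10.7%

At P_A = 20.79, P_B = 26.9: Q_A = 440.753.
∂Q_A/∂P_B = -0.6P_A = -12.4740.
ε = (∂Q_A/∂P_B)(P_B/Q_A) = -12.4740 × 26.9/440.753 ≈ -0.761.
%ΔQ_A ≈ ε × %ΔP_B = -0.761 × (-14%) = 10.7%.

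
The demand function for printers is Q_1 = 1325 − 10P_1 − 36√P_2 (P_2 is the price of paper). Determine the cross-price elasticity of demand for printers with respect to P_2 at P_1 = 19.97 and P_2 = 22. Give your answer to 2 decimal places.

At P_1 = 19.97 and P_2 = 22: Q_1 = 956.445.
∂Q_1/∂P_2 = -36/(2√P_2) = -36/(2√22) = -3.8376.
ε = (∂Q_1/∂P_2)(P_2/Q_1) = -3.8376 × (22/956.445) ≈ -0.09.

-0.09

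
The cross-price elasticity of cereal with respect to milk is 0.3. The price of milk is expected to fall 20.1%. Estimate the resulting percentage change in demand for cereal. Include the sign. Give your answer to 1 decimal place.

-6.0%

%ΔQ ≈ ε × %ΔP of milk = 0.3 × (-20.1%) = -6.0%.
Demand for cereal falls by about 6.0%.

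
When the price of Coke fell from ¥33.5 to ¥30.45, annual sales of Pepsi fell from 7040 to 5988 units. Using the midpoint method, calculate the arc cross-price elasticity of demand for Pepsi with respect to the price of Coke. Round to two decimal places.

ΔQ_A = 5988 − 7040 = -1052; ΔP_B = 30.45 − 33.5 = -3.05.
Midpoints: Q̄_A = 6514.0, P̄_B = 31.98.
ε = (ΔQ_A/Q̄_A)/(ΔP_B/P̄_B) = (-1052/6514.0)/(-3.05/31.98) ≈ 1.69.

1.69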